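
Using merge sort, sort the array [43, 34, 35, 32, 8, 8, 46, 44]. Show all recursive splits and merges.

Merge sort trace:

Split: [43, 34, 35, 32, 8, 8, 46, 44] -> [43, 34, 35, 32] and [8, 8, 46, 44]
  Split: [43, 34, 35, 32] -> [43, 34] and [35, 32]
    Split: [43, 34] -> [43] and [34]
    Merge: [43] + [34] -> [34, 43]
    Split: [35, 32] -> [35] and [32]
    Merge: [35] + [32] -> [32, 35]
  Merge: [34, 43] + [32, 35] -> [32, 34, 35, 43]
  Split: [8, 8, 46, 44] -> [8, 8] and [46, 44]
    Split: [8, 8] -> [8] and [8]
    Merge: [8] + [8] -> [8, 8]
    Split: [46, 44] -> [46] and [44]
    Merge: [46] + [44] -> [44, 46]
  Merge: [8, 8] + [44, 46] -> [8, 8, 44, 46]
Merge: [32, 34, 35, 43] + [8, 8, 44, 46] -> [8, 8, 32, 34, 35, 43, 44, 46]

Final sorted array: [8, 8, 32, 34, 35, 43, 44, 46]

The merge sort proceeds by recursively splitting the array and merging sorted halves.
After all merges, the sorted array is [8, 8, 32, 34, 35, 43, 44, 46].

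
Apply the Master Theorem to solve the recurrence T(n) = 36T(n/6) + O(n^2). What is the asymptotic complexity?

Master Theorem for T(n) = 36T(n/6) + O(n^2):

a = 36, b = 6, c = 2
log_b(a) = log_6(36) = 2.0000

Case 2: c = 2 = log_6(36) = 2.0000
T(n) = O(n^2 log n) = O(n^2 log n)

For T(n) = 36T(n/6) + O(n^2): log_6(36) = 2.0000. This is Case 2 of the Master Theorem (c = log_b(a), equal work at all levels), giving O(n^2 log n).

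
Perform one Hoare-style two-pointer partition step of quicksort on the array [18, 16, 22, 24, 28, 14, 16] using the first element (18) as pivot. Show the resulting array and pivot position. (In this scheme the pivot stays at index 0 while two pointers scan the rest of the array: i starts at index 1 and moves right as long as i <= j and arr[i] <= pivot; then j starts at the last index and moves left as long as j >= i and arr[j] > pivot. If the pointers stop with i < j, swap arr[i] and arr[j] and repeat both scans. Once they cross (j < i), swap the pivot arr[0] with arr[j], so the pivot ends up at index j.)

Hoare-style two-pointer partition with pivot = 18:

Initial array: [18, 16, 22, 24, 28, 14, 16]

Pointers start at i = 1, j = 6.
i stops at index 2 (arr[2]=22 > 18), j stops at index 6 (arr[6]=16 <= 18): swap arr[2] and arr[6], array becomes [18, 16, 16, 24, 28, 14, 22]
i stops at index 3 (arr[3]=24 > 18), j stops at index 5 (arr[5]=14 <= 18): swap arr[3] and arr[5], array becomes [18, 16, 16, 14, 28, 24, 22]
i ends at 4, j ends at 3: the pointers have crossed (j < i), so scanning stops.

Swap pivot arr[0] with arr[3] to place pivot at position 3: [14, 16, 16, 18, 28, 24, 22]
Pivot position: 3

After partitioning with pivot 18, the array becomes [14, 16, 16, 18, 28, 24, 22]. The pivot is placed at index 3. All elements to the left of the pivot are <= 18, and all elements to the right are > 18.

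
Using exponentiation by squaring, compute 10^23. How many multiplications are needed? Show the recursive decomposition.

Computing 10^23 by squaring (build up from 10^1; each line after the first costs one multiplication):

10^1 = 10
10^2 = (10^1)^2 = 10^2 = 100
10^4 = (10^2)^2 = 100^2 = 10000
10^5 = 10 * 10^4 = 10 * 10000 = 100000
10^10 = (10^5)^2 = 100000^2 = 10000000000
10^11 = 10 * 10^10 = 10 * 10000000000 = 100000000000
10^22 = (10^11)^2 = 100000000000^2 = 10000000000000000000000
10^23 = 10 * 10^22 = 10 * 10000000000000000000000 = 100000000000000000000000

Result: 100000000000000000000000
Multiplications needed: 7 (7 lines after 10^1)

10^23 = 100000000000000000000000. Using exponentiation by squaring, this requires 7 multiplications. The key idea: if the exponent is even, square the half-power; if odd, multiply by the base once.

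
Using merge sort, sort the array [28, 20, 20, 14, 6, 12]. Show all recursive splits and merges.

Merge sort trace:

Split: [28, 20, 20, 14, 6, 12] -> [28, 20, 20] and [14, 6, 12]
  Split: [28, 20, 20] -> [28] and [20, 20]
    Split: [20, 20] -> [20] and [20]
    Merge: [20] + [20] -> [20, 20]
  Merge: [28] + [20, 20] -> [20, 20, 28]
  Split: [14, 6, 12] -> [14] and [6, 12]
    Split: [6, 12] -> [6] and [12]
    Merge: [6] + [12] -> [6, 12]
  Merge: [14] + [6, 12] -> [6, 12, 14]
Merge: [20, 20, 28] + [6, 12, 14] -> [6, 12, 14, 20, 20, 28]

Final sorted array: [6, 12, 14, 20, 20, 28]

The merge sort proceeds by recursively splitting the array and merging sorted halves.
After all merges, the sorted array is [6, 12, 14, 20, 20, 28].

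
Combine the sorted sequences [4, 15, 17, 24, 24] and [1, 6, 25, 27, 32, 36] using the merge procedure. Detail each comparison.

Merging process:

Compare 4 vs 1: take 1 from right. Merged: [1]
Compare 4 vs 6: take 4 from left. Merged: [1, 4]
Compare 15 vs 6: take 6 from right. Merged: [1, 4, 6]
Compare 15 vs 25: take 15 from left. Merged: [1, 4, 6, 15]
Compare 17 vs 25: take 17 from left. Merged: [1, 4, 6, 15, 17]
Compare 24 vs 25: take 24 from left. Merged: [1, 4, 6, 15, 17, 24]
Compare 24 vs 25: take 24 from left. Merged: [1, 4, 6, 15, 17, 24, 24]
Append remaining from right: [25, 27, 32, 36]. Merged: [1, 4, 6, 15, 17, 24, 24, 25, 27, 32, 36]

Final merged array: [1, 4, 6, 15, 17, 24, 24, 25, 27, 32, 36]
Total comparisons: 7

The merged array is [1, 4, 6, 15, 17, 24, 24, 25, 27, 32, 36], requiring 7 comparisons. The merge step runs in O(n) time where n is the total number of elements.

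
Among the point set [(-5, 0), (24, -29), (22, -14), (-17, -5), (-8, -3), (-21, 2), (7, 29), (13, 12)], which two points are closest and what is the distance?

Computing all pairwise distances among 8 points:

d((-5, 0), (24, -29)) = 41.0122
d((-5, 0), (22, -14)) = 30.4138
d((-5, 0), (-17, -5)) = 13.0
d((-5, 0), (-8, -3)) = 4.2426 <-- minimum
d((-5, 0), (-21, 2)) = 16.1245
d((-5, 0), (7, 29)) = 31.3847
d((-5, 0), (13, 12)) = 21.6333
d((24, -29), (22, -14)) = 15.1327
d((24, -29), (-17, -5)) = 47.5079
d((24, -29), (-8, -3)) = 41.2311
d((24, -29), (-21, 2)) = 54.6443
d((24, -29), (7, 29)) = 60.4401
d((24, -29), (13, 12)) = 42.45
d((22, -14), (-17, -5)) = 40.025
d((22, -14), (-8, -3)) = 31.9531
d((22, -14), (-21, 2)) = 45.8803
d((22, -14), (7, 29)) = 45.5412
d((22, -14), (13, 12)) = 27.5136
d((-17, -5), (-8, -3)) = 9.2195
d((-17, -5), (-21, 2)) = 8.0623
d((-17, -5), (7, 29)) = 41.6173
d((-17, -5), (13, 12)) = 34.4819
d((-8, -3), (-21, 2)) = 13.9284
d((-8, -3), (7, 29)) = 35.3412
d((-8, -3), (13, 12)) = 25.807
d((-21, 2), (7, 29)) = 38.8973
d((-21, 2), (13, 12)) = 35.4401
d((7, 29), (13, 12)) = 18.0278

Closest pair: (-5, 0) and (-8, -3) with distance 4.2426

The closest pair is (-5, 0) and (-8, -3) with Euclidean distance 4.2426. For 8 points, brute-force pairwise comparison is shown above. For large n, the divide-and-conquer algorithm (sort by x, recurse on halves, check the dividing strip) achieves O(n log n).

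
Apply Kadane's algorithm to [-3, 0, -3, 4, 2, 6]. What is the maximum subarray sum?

Using Kadane's algorithm on [-3, 0, -3, 4, 2, 6]:

Scanning through the array:
Position 1 (value 0): max_ending_here = 0, max_so_far = 0
Position 2 (value -3): max_ending_here = -3, max_so_far = 0
Position 3 (value 4): max_ending_here = 4, max_so_far = 4
Position 4 (value 2): max_ending_here = 6, max_so_far = 6
Position 5 (value 6): max_ending_here = 12, max_so_far = 12

Maximum subarray: [4, 2, 6]
Maximum sum: 12

The maximum subarray is [4, 2, 6] with sum 12. This subarray runs from index 3 to index 5.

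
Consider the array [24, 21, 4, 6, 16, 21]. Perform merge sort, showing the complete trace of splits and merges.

Merge sort trace:

Split: [24, 21, 4, 6, 16, 21] -> [24, 21, 4] and [6, 16, 21]
  Split: [24, 21, 4] -> [24] and [21, 4]
    Split: [21, 4] -> [21] and [4]
    Merge: [21] + [4] -> [4, 21]
  Merge: [24] + [4, 21] -> [4, 21, 24]
  Split: [6, 16, 21] -> [6] and [16, 21]
    Split: [16, 21] -> [16] and [21]
    Merge: [16] + [21] -> [16, 21]
  Merge: [6] + [16, 21] -> [6, 16, 21]
Merge: [4, 21, 24] + [6, 16, 21] -> [4, 6, 16, 21, 21, 24]

Final sorted array: [4, 6, 16, 21, 21, 24]

The merge sort proceeds by recursively splitting the array and merging sorted halves.
After all merges, the sorted array is [4, 6, 16, 21, 21, 24].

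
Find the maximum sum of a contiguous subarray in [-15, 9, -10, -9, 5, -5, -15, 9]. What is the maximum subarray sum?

Using Kadane's algorithm on [-15, 9, -10, -9, 5, -5, -15, 9]:

Scanning through the array:
Position 1 (value 9): max_ending_here = 9, max_so_far = 9
Position 2 (value -10): max_ending_here = -1, max_so_far = 9
Position 3 (value -9): max_ending_here = -9, max_so_far = 9
Position 4 (value 5): max_ending_here = 5, max_so_far = 9
Position 5 (value -5): max_ending_here = 0, max_so_far = 9
Position 6 (value -15): max_ending_here = -15, max_so_far = 9
Position 7 (value 9): max_ending_here = 9, max_so_far = 9

Maximum subarray: [9]
Maximum sum: 9

The maximum subarray is [9] with sum 9. This subarray runs from index 1 to index 1.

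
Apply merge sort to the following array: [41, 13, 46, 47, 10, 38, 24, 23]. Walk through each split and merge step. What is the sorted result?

Merge sort trace:

Split: [41, 13, 46, 47, 10, 38, 24, 23] -> [41, 13, 46, 47] and [10, 38, 24, 23]
  Split: [41, 13, 46, 47] -> [41, 13] and [46, 47]
    Split: [41, 13] -> [41] and [13]
    Merge: [41] + [13] -> [13, 41]
    Split: [46, 47] -> [46] and [47]
    Merge: [46] + [47] -> [46, 47]
  Merge: [13, 41] + [46, 47] -> [13, 41, 46, 47]
  Split: [10, 38, 24, 23] -> [10, 38] and [24, 23]
    Split: [10, 38] -> [10] and [38]
    Merge: [10] + [38] -> [10, 38]
    Split: [24, 23] -> [24] and [23]
    Merge: [24] + [23] -> [23, 24]
  Merge: [10, 38] + [23, 24] -> [10, 23, 24, 38]
Merge: [13, 41, 46, 47] + [10, 23, 24, 38] -> [10, 13, 23, 24, 38, 41, 46, 47]

Final sorted array: [10, 13, 23, 24, 38, 41, 46, 47]

The merge sort proceeds by recursively splitting the array and merging sorted halves.
After all merges, the sorted array is [10, 13, 23, 24, 38, 41, 46, 47].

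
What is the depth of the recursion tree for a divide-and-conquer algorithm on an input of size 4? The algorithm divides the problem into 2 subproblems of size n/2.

For divide and conquer with division factor 2:

Problem sizes at each level:
Level 0: 4
Level 1: 2
Level 2: 1

The root is level 0 and the size-1 base case is level 2 (the tree spans levels 0 through 2, i.e. 3 levels counting the root), so the depth is the number of divisions: log_2(4) = 2

The recursion tree depth is log_2(4) = 2. At each level, the problem size is divided by 2, so it takes 2 divisions to reduce to a base case of size 1. The algorithm makes 2 recursive calls at each level.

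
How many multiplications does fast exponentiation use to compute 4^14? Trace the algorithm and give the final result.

Computing 4^14 by squaring (build up from 4^1; each line after the first costs one multiplication):

4^1 = 4
4^2 = (4^1)^2 = 4^2 = 16
4^3 = 4 * 4^2 = 4 * 16 = 64
4^6 = (4^3)^2 = 64^2 = 4096
4^7 = 4 * 4^6 = 4 * 4096 = 16384
4^14 = (4^7)^2 = 16384^2 = 268435456

Result: 268435456
Multiplications needed: 5 (5 lines after 4^1)

4^14 = 268435456. Using exponentiation by squaring, this requires 5 multiplications. The key idea: if the exponent is even, square the half-power; if odd, multiply by the base once.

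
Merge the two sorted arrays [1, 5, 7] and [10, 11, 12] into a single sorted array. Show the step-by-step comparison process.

Merging process:

Compare 1 vs 10: take 1 from left. Merged: [1]
Compare 5 vs 10: take 5 from left. Merged: [1, 5]
Compare 7 vs 10: take 7 from left. Merged: [1, 5, 7]
Append remaining from right: [10, 11, 12]. Merged: [1, 5, 7, 10, 11, 12]

Final merged array: [1, 5, 7, 10, 11, 12]
Total comparisons: 3

The merged array is [1, 5, 7, 10, 11, 12], requiring 3 comparisons. The merge step runs in O(n) time where n is the total number of elements.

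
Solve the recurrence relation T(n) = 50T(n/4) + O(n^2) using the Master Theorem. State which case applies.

Master Theorem for T(n) = 50T(n/4) + O(n^2):

a = 50, b = 4, c = 2
log_b(a) = log_4(50) = 2.8219

Case 1: c = 2 < log_4(50) = 2.8219
T(n) = O(n^(log_4 50))

For T(n) = 50T(n/4) + O(n^2): log_4(50) = 2.8219. This is Case 1 of the Master Theorem (c < log_b(a), work dominated by leaves), giving O(n^(log_4 50)).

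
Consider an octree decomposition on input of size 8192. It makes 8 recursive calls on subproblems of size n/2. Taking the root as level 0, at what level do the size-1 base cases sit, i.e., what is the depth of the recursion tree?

For divide and conquer with division factor 2:

Problem sizes at each level:
Level 0: 8192
Level 1: 4096
Level 2: 2048
Level 3: 1024
Level 4: 512
Level 5: 256
Level 6: 128
Level 7: 64
Level 8: 32
Level 9: 16
Level 10: 8
Level 11: 4
Level 12: 2
Level 13: 1

The root is level 0 and the size-1 base case is level 13 (the tree spans levels 0 through 13, i.e. 14 levels counting the root), so the depth is the number of divisions: log_2(8192) = 13

The recursion tree depth is log_2(8192) = 13. At each level, the problem size is divided by 2, so it takes 13 divisions to reduce to a base case of size 1. The algorithm makes 8 recursive calls at each level.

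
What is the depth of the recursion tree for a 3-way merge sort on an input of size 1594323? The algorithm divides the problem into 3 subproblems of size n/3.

For divide and conquer with division factor 3:

Problem sizes at each level:
Level 0: 1594323
Level 1: 531441
Level 2: 177147
Level 3: 59049
Level 4: 19683
Level 5: 6561
Level 6: 2187
Level 7: 729
Level 8: 243
Level 9: 81
Level 10: 27
Level 11: 9
Level 12: 3
Level 13: 1

The root is level 0 and the size-1 base case is level 13 (the tree spans levels 0 through 13, i.e. 14 levels counting the root), so the depth is the number of divisions: log_3(1594323) = 13

The recursion tree depth is log_3(1594323) = 13. At each level, the problem size is divided by 3, so it takes 13 divisions to reduce to a base case of size 1. The algorithm makes 3 recursive calls at each level.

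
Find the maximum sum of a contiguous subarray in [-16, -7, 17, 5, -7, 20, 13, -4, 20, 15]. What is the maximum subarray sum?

Using Kadane's algorithm on [-16, -7, 17, 5, -7, 20, 13, -4, 20, 15]:

Scanning through the array:
Position 1 (value -7): max_ending_here = -7, max_so_far = -7
Position 2 (value 17): max_ending_here = 17, max_so_far = 17
Position 3 (value 5): max_ending_here = 22, max_so_far = 22
Position 4 (value -7): max_ending_here = 15, max_so_far = 22
Position 5 (value 20): max_ending_here = 35, max_so_far = 35
Position 6 (value 13): max_ending_here = 48, max_so_far = 48
Position 7 (value -4): max_ending_here = 44, max_so_far = 48
Position 8 (value 20): max_ending_here = 64, max_so_far = 64
Position 9 (value 15): max_ending_here = 79, max_so_far = 79

Maximum subarray: [17, 5, -7, 20, 13, -4, 20, 15]
Maximum sum: 79

The maximum subarray is [17, 5, -7, 20, 13, -4, 20, 15] with sum 79. This subarray runs from index 2 to index 9.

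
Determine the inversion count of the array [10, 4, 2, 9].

Finding inversions in [10, 4, 2, 9]:

(0, 1): arr[0]=10 > arr[1]=4
(0, 2): arr[0]=10 > arr[2]=2
(0, 3): arr[0]=10 > arr[3]=9
(1, 2): arr[1]=4 > arr[2]=2

Total inversions: 4

The array has 4 inversion(s): (0,1), (0,2), (0,3), (1,2). Each pair (i,j) satisfies i < j and arr[i] > arr[j].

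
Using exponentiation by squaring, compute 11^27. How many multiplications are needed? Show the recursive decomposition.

Computing 11^27 by squaring (build up from 11^1; each line after the first costs one multiplication):

11^1 = 11
11^2 = (11^1)^2 = 11^2 = 121
11^3 = 11 * 11^2 = 11 * 121 = 1331
11^6 = (11^3)^2 = 1331^2 = 1771561
11^12 = (11^6)^2 = 1771561^2 = 3138428376721
11^13 = 11 * 11^12 = 11 * 3138428376721 = 34522712143931
11^26 = (11^13)^2 = 34522712143931^2 = 1191817653772720942460132761
11^27 = 11 * 11^26 = 11 * 1191817653772720942460132761 = 13109994191499930367061460371

Result: 13109994191499930367061460371
Multiplications needed: 7 (7 lines after 11^1)

11^27 = 13109994191499930367061460371. Using exponentiation by squaring, this requires 7 multiplications. The key idea: if the exponent is even, square the half-power; if odd, multiply by the base once.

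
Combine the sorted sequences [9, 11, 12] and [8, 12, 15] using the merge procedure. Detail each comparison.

Merging process:

Compare 9 vs 8: take 8 from right. Merged: [8]
Compare 9 vs 12: take 9 from left. Merged: [8, 9]
Compare 11 vs 12: take 11 from left. Merged: [8, 9, 11]
Compare 12 vs 12: take 12 from left. Merged: [8, 9, 11, 12]
Append remaining from right: [12, 15]. Merged: [8, 9, 11, 12, 12, 15]

Final merged array: [8, 9, 11, 12, 12, 15]
Total comparisons: 4

The merged array is [8, 9, 11, 12, 12, 15], requiring 4 comparisons. The merge step runs in O(n) time where n is the total number of elements.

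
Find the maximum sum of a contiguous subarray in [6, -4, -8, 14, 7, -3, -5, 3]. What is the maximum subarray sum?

Using Kadane's algorithm on [6, -4, -8, 14, 7, -3, -5, 3]:

Scanning through the array:
Position 1 (value -4): max_ending_here = 2, max_so_far = 6
Position 2 (value -8): max_ending_here = -6, max_so_far = 6
Position 3 (value 14): max_ending_here = 14, max_so_far = 14
Position 4 (value 7): max_ending_here = 21, max_so_far = 21
Position 5 (value -3): max_ending_here = 18, max_so_far = 21
Position 6 (value -5): max_ending_here = 13, max_so_far = 21
Position 7 (value 3): max_ending_here = 16, max_so_far = 21

Maximum subarray: [14, 7]
Maximum sum: 21

The maximum subarray is [14, 7] with sum 21. This subarray runs from index 3 to index 4.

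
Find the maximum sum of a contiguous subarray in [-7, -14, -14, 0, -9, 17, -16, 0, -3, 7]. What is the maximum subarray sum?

Using Kadane's algorithm on [-7, -14, -14, 0, -9, 17, -16, 0, -3, 7]:

Scanning through the array:
Position 1 (value -14): max_ending_here = -14, max_so_far = -7
Position 2 (value -14): max_ending_here = -14, max_so_far = -7
Position 3 (value 0): max_ending_here = 0, max_so_far = 0
Position 4 (value -9): max_ending_here = -9, max_so_far = 0
Position 5 (value 17): max_ending_here = 17, max_so_far = 17
Position 6 (value -16): max_ending_here = 1, max_so_far = 17
Position 7 (value 0): max_ending_here = 1, max_so_far = 17
Position 8 (value -3): max_ending_here = -2, max_so_far = 17
Position 9 (value 7): max_ending_here = 7, max_so_far = 17

Maximum subarray: [17]
Maximum sum: 17

The maximum subarray is [17] with sum 17. This subarray runs from index 5 to index 5.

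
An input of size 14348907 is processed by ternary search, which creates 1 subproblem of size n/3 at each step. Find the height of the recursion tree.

For divide and conquer with division factor 3:

Problem sizes at each level:
Level 0: 14348907
Level 1: 4782969
Level 2: 1594323
Level 3: 531441
Level 4: 177147
Level 5: 59049
Level 6: 19683
Level 7: 6561
Level 8: 2187
Level 9: 729
Level 10: 243
Level 11: 81
Level 12: 27
Level 13: 9
Level 14: 3
Level 15: 1

The root is level 0 and the size-1 base case is level 15 (the tree spans levels 0 through 15, i.e. 16 levels counting the root), so the depth is the number of divisions: log_3(14348907) = 15

The recursion tree depth is log_3(14348907) = 15. At each level, the problem size is divided by 3, so it takes 15 divisions to reduce to a base case of size 1. The algorithm makes 1 recursive call at each level.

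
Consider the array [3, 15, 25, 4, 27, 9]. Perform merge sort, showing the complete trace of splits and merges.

Merge sort trace:

Split: [3, 15, 25, 4, 27, 9] -> [3, 15, 25] and [4, 27, 9]
  Split: [3, 15, 25] -> [3] and [15, 25]
    Split: [15, 25] -> [15] and [25]
    Merge: [15] + [25] -> [15, 25]
  Merge: [3] + [15, 25] -> [3, 15, 25]
  Split: [4, 27, 9] -> [4] and [27, 9]
    Split: [27, 9] -> [27] and [9]
    Merge: [27] + [9] -> [9, 27]
  Merge: [4] + [9, 27] -> [4, 9, 27]
Merge: [3, 15, 25] + [4, 9, 27] -> [3, 4, 9, 15, 25, 27]

Final sorted array: [3, 4, 9, 15, 25, 27]

The merge sort proceeds by recursively splitting the array and merging sorted halves.
After all merges, the sorted array is [3, 4, 9, 15, 25, 27].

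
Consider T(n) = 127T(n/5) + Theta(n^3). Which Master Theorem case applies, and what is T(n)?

Master Theorem for T(n) = 127T(n/5) + O(n^3):

a = 127, b = 5, c = 3
log_b(a) = log_5(127) = 3.0099

Case 1: c = 3 < log_5(127) = 3.0099
T(n) = O(n^(log_5 127))

For T(n) = 127T(n/5) + O(n^3): log_5(127) = 3.0099. This is Case 1 of the Master Theorem (c < log_b(a), work dominated by leaves), giving O(n^(log_5 127)).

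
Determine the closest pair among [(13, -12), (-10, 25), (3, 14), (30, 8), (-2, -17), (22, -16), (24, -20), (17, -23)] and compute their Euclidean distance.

Computing all pairwise distances among 8 points:

d((13, -12), (-10, 25)) = 43.566
d((13, -12), (3, 14)) = 27.8568
d((13, -12), (30, 8)) = 26.2488
d((13, -12), (-2, -17)) = 15.8114
d((13, -12), (22, -16)) = 9.8489
d((13, -12), (24, -20)) = 13.6015
d((13, -12), (17, -23)) = 11.7047
d((-10, 25), (3, 14)) = 17.0294
d((-10, 25), (30, 8)) = 43.4626
d((-10, 25), (-2, -17)) = 42.7551
d((-10, 25), (22, -16)) = 52.0096
d((-10, 25), (24, -20)) = 56.4004
d((-10, 25), (17, -23)) = 55.0727
d((3, 14), (30, 8)) = 27.6586
d((3, 14), (-2, -17)) = 31.4006
d((3, 14), (22, -16)) = 35.5106
d((3, 14), (24, -20)) = 39.9625
d((3, 14), (17, -23)) = 39.5601
d((30, 8), (-2, -17)) = 40.6079
d((30, 8), (22, -16)) = 25.2982
d((30, 8), (24, -20)) = 28.6356
d((30, 8), (17, -23)) = 33.6155
d((-2, -17), (22, -16)) = 24.0208
d((-2, -17), (24, -20)) = 26.1725
d((-2, -17), (17, -23)) = 19.9249
d((22, -16), (24, -20)) = 4.4721 <-- minimum
d((22, -16), (17, -23)) = 8.6023
d((24, -20), (17, -23)) = 7.6158

Closest pair: (22, -16) and (24, -20) with distance 4.4721

The closest pair is (22, -16) and (24, -20) with Euclidean distance 4.4721. For 8 points, brute-force pairwise comparison is shown above. For large n, the divide-and-conquer algorithm (sort by x, recurse on halves, check the dividing strip) achieves O(n log n).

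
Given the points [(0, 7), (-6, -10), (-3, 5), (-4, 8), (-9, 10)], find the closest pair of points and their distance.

Computing all pairwise distances among 5 points:

d((0, 7), (-6, -10)) = 18.0278
d((0, 7), (-3, 5)) = 3.6056
d((0, 7), (-4, 8)) = 4.1231
d((0, 7), (-9, 10)) = 9.4868
d((-6, -10), (-3, 5)) = 15.2971
d((-6, -10), (-4, 8)) = 18.1108
d((-6, -10), (-9, 10)) = 20.2237
d((-3, 5), (-4, 8)) = 3.1623 <-- minimum
d((-3, 5), (-9, 10)) = 7.8102
d((-4, 8), (-9, 10)) = 5.3852

Closest pair: (-3, 5) and (-4, 8) with distance 3.1623

The closest pair is (-3, 5) and (-4, 8) with Euclidean distance 3.1623. For 5 points, brute-force pairwise comparison is shown above. For large n, the divide-and-conquer algorithm (sort by x, recurse on halves, check the dividing strip) achieves O(n log n).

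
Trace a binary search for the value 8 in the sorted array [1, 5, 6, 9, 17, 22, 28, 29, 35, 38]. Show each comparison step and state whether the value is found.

Binary search for 8 in [1, 5, 6, 9, 17, 22, 28, 29, 35, 38]:

lo=0, hi=9, mid=4, arr[mid]=17 -> 17 > 8, search left half
lo=0, hi=3, mid=1, arr[mid]=5 -> 5 < 8, search right half
lo=2, hi=3, mid=2, arr[mid]=6 -> 6 < 8, search right half
lo=3, hi=3, mid=3, arr[mid]=9 -> 9 > 8, search left half
lo=3 > hi=2, target 8 not found

Binary search determines that 8 is not in the array after 4 comparisons. The search space was exhausted without finding the target.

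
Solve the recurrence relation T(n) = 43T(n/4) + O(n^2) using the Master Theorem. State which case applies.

Master Theorem for T(n) = 43T(n/4) + O(n^2):

a = 43, b = 4, c = 2
log_b(a) = log_4(43) = 2.7131

Case 1: c = 2 < log_4(43) = 2.7131
T(n) = O(n^(log_4 43))

For T(n) = 43T(n/4) + O(n^2): log_4(43) = 2.7131. This is Case 1 of the Master Theorem (c < log_b(a), work dominated by leaves), giving O(n^(log_4 43)).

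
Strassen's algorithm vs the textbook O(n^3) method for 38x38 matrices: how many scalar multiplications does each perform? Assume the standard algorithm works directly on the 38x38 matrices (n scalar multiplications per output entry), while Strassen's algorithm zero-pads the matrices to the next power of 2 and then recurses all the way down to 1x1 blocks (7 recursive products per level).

Matrix multiplication for 38x38 matrices:

Strassen's algorithm requires power-of-2 dimensions. Pad 38x38 to 64x64 (next power of 2).

Standard algorithm: 38^3 = 54872 multiplications
Strassen's algorithm: 7^(log2(64)) = 7^6 = 117649 multiplications
Difference: 54872 - 117649 = -62777 (Strassen uses MORE here due to padding overhead — for small or just-over-power-of-2 n, padding can outweigh the per-level savings)

Standard: 54872 multiplications (38^3). Strassen: 117649 multiplications (7^6, after padding to 64x64). Strassen reduces 8 recursive multiplications to 7 at each level.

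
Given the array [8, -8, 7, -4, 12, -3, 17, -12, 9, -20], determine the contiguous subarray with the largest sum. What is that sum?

Using Kadane's algorithm on [8, -8, 7, -4, 12, -3, 17, -12, 9, -20]:

Scanning through the array:
Position 1 (value -8): max_ending_here = 0, max_so_far = 8
Position 2 (value 7): max_ending_here = 7, max_so_far = 8
Position 3 (value -4): max_ending_here = 3, max_so_far = 8
Position 4 (value 12): max_ending_here = 15, max_so_far = 15
Position 5 (value -3): max_ending_here = 12, max_so_far = 15
Position 6 (value 17): max_ending_here = 29, max_so_far = 29
Position 7 (value -12): max_ending_here = 17, max_so_far = 29
Position 8 (value 9): max_ending_here = 26, max_so_far = 29
Position 9 (value -20): max_ending_here = 6, max_so_far = 29

Maximum subarray: [8, -8, 7, -4, 12, -3, 17]
Maximum sum: 29

The maximum subarray is [8, -8, 7, -4, 12, -3, 17] with sum 29. This subarray runs from index 0 to index 6.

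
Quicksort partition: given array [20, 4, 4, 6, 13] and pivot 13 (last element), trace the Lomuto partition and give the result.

Lomuto partition with pivot = 13:

Initial array: [20, 4, 4, 6, 13]

arr[0]=20 > 13: no swap
arr[1]=4 <= 13: swap with position 0, array becomes [4, 20, 4, 6, 13]
arr[2]=4 <= 13: swap with position 1, array becomes [4, 4, 20, 6, 13]
arr[3]=6 <= 13: swap with position 2, array becomes [4, 4, 6, 20, 13]

Place pivot at position 3: [4, 4, 6, 13, 20]
Pivot position: 3

After partitioning with pivot 13, the array becomes [4, 4, 6, 13, 20]. The pivot is placed at index 3. All elements to the left of the pivot are <= 13, and all elements to the right are > 13.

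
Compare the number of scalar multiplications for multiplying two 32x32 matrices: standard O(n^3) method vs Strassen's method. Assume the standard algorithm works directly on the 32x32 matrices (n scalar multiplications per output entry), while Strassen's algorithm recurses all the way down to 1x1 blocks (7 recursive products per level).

Matrix multiplication for 32x32 matrices:

Standard algorithm: 32^3 = 32768 multiplications
Strassen's algorithm: 7^(log2(32)) = 7^5 = 16807 multiplications
Savings: 32768 - 16807 = 15961 multiplications

Standard: 32768 multiplications (32^3). Strassen: 16807 multiplications (7^5). Strassen reduces 8 recursive multiplications to 7 at each level.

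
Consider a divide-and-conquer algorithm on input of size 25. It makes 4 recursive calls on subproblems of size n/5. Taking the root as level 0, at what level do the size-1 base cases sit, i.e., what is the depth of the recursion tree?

For divide and conquer with division factor 5:

Problem sizes at each level:
Level 0: 25
Level 1: 5
Level 2: 1

The root is level 0 and the size-1 base case is level 2 (the tree spans levels 0 through 2, i.e. 3 levels counting the root), so the depth is the number of divisions: log_5(25) = 2

The recursion tree depth is log_5(25) = 2. At each level, the problem size is divided by 5, so it takes 2 divisions to reduce to a base case of size 1. The algorithm makes 4 recursive calls at each level.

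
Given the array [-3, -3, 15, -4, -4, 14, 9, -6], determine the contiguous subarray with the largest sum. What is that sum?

Using Kadane's algorithm on [-3, -3, 15, -4, -4, 14, 9, -6]:

Scanning through the array:
Position 1 (value -3): max_ending_here = -3, max_so_far = -3
Position 2 (value 15): max_ending_here = 15, max_so_far = 15
Position 3 (value -4): max_ending_here = 11, max_so_far = 15
Position 4 (value -4): max_ending_here = 7, max_so_far = 15
Position 5 (value 14): max_ending_here = 21, max_so_far = 21
Position 6 (value 9): max_ending_here = 30, max_so_far = 30
Position 7 (value -6): max_ending_here = 24, max_so_far = 30

Maximum subarray: [15, -4, -4, 14, 9]
Maximum sum: 30

The maximum subarray is [15, -4, -4, 14, 9] with sum 30. This subarray runs from index 2 to index 6.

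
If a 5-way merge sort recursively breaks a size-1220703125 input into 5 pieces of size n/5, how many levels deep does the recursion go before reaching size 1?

For divide and conquer with division factor 5:

Problem sizes at each level:
Level 0: 1220703125
Level 1: 244140625
Level 2: 48828125
Level 3: 9765625
Level 4: 1953125
Level 5: 390625
Level 6: 78125
Level 7: 15625
Level 8: 3125
Level 9: 625
Level 10: 125
Level 11: 25
Level 12: 5
Level 13: 1

The root is level 0 and the size-1 base case is level 13 (the tree spans levels 0 through 13, i.e. 14 levels counting the root), so the depth is the number of divisions: log_5(1220703125) = 13

The recursion tree depth is log_5(1220703125) = 13. At each level, the problem size is divided by 5, so it takes 13 divisions to reduce to a base case of size 1. The algorithm makes 5 recursive calls at each level.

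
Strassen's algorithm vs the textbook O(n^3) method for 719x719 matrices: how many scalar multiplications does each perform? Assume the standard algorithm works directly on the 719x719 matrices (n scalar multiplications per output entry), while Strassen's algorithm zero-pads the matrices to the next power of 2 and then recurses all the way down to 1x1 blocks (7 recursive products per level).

Matrix multiplication for 719x719 matrices:

Strassen's algorithm requires power-of-2 dimensions. Pad 719x719 to 1024x1024 (next power of 2).

Standard algorithm: 719^3 = 371694959 multiplications
Strassen's algorithm: 7^(log2(1024)) = 7^10 = 282475249 multiplications
Savings: 371694959 - 282475249 = 89219710 multiplications

Standard: 371694959 multiplications (719^3). Strassen: 282475249 multiplications (7^10, after padding to 1024x1024). Strassen reduces 8 recursive multiplications to 7 at each level.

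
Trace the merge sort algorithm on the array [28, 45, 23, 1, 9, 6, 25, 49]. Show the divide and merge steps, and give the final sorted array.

Merge sort trace:

Split: [28, 45, 23, 1, 9, 6, 25, 49] -> [28, 45, 23, 1] and [9, 6, 25, 49]
  Split: [28, 45, 23, 1] -> [28, 45] and [23, 1]
    Split: [28, 45] -> [28] and [45]
    Merge: [28] + [45] -> [28, 45]
    Split: [23, 1] -> [23] and [1]
    Merge: [23] + [1] -> [1, 23]
  Merge: [28, 45] + [1, 23] -> [1, 23, 28, 45]
  Split: [9, 6, 25, 49] -> [9, 6] and [25, 49]
    Split: [9, 6] -> [9] and [6]
    Merge: [9] + [6] -> [6, 9]
    Split: [25, 49] -> [25] and [49]
    Merge: [25] + [49] -> [25, 49]
  Merge: [6, 9] + [25, 49] -> [6, 9, 25, 49]
Merge: [1, 23, 28, 45] + [6, 9, 25, 49] -> [1, 6, 9, 23, 25, 28, 45, 49]

Final sorted array: [1, 6, 9, 23, 25, 28, 45, 49]

The merge sort proceeds by recursively splitting the array and merging sorted halves.
After all merges, the sorted array is [1, 6, 9, 23, 25, 28, 45, 49].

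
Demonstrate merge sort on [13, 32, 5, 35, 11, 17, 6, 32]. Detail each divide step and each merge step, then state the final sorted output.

Merge sort trace:

Split: [13, 32, 5, 35, 11, 17, 6, 32] -> [13, 32, 5, 35] and [11, 17, 6, 32]
  Split: [13, 32, 5, 35] -> [13, 32] and [5, 35]
    Split: [13, 32] -> [13] and [32]
    Merge: [13] + [32] -> [13, 32]
    Split: [5, 35] -> [5] and [35]
    Merge: [5] + [35] -> [5, 35]
  Merge: [13, 32] + [5, 35] -> [5, 13, 32, 35]
  Split: [11, 17, 6, 32] -> [11, 17] and [6, 32]
    Split: [11, 17] -> [11] and [17]
    Merge: [11] + [17] -> [11, 17]
    Split: [6, 32] -> [6] and [32]
    Merge: [6] + [32] -> [6, 32]
  Merge: [11, 17] + [6, 32] -> [6, 11, 17, 32]
Merge: [5, 13, 32, 35] + [6, 11, 17, 32] -> [5, 6, 11, 13, 17, 32, 32, 35]

Final sorted array: [5, 6, 11, 13, 17, 32, 32, 35]

The merge sort proceeds by recursively splitting the array and merging sorted halves.
After all merges, the sorted array is [5, 6, 11, 13, 17, 32, 32, 35].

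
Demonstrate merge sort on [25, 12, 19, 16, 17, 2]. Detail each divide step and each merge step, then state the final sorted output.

Merge sort trace:

Split: [25, 12, 19, 16, 17, 2] -> [25, 12, 19] and [16, 17, 2]
  Split: [25, 12, 19] -> [25] and [12, 19]
    Split: [12, 19] -> [12] and [19]
    Merge: [12] + [19] -> [12, 19]
  Merge: [25] + [12, 19] -> [12, 19, 25]
  Split: [16, 17, 2] -> [16] and [17, 2]
    Split: [17, 2] -> [17] and [2]
    Merge: [17] + [2] -> [2, 17]
  Merge: [16] + [2, 17] -> [2, 16, 17]
Merge: [12, 19, 25] + [2, 16, 17] -> [2, 12, 16, 17, 19, 25]

Final sorted array: [2, 12, 16, 17, 19, 25]

The merge sort proceeds by recursively splitting the array and merging sorted halves.
After all merges, the sorted array is [2, 12, 16, 17, 19, 25].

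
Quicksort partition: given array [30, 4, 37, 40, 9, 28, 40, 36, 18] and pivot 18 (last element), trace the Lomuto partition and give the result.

Lomuto partition with pivot = 18:

Initial array: [30, 4, 37, 40, 9, 28, 40, 36, 18]

arr[0]=30 > 18: no swap
arr[1]=4 <= 18: swap with position 0, array becomes [4, 30, 37, 40, 9, 28, 40, 36, 18]
arr[2]=37 > 18: no swap
arr[3]=40 > 18: no swap
arr[4]=9 <= 18: swap with position 1, array becomes [4, 9, 37, 40, 30, 28, 40, 36, 18]
arr[5]=28 > 18: no swap
arr[6]=40 > 18: no swap
arr[7]=36 > 18: no swap

Place pivot at position 2: [4, 9, 18, 40, 30, 28, 40, 36, 37]
Pivot position: 2

After partitioning with pivot 18, the array becomes [4, 9, 18, 40, 30, 28, 40, 36, 37]. The pivot is placed at index 2. All elements to the left of the pivot are <= 18, and all elements to the right are > 18.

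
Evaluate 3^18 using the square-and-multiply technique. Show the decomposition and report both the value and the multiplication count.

Computing 3^18 by squaring (build up from 3^1; each line after the first costs one multiplication):

3^1 = 3
3^2 = (3^1)^2 = 3^2 = 9
3^4 = (3^2)^2 = 9^2 = 81
3^8 = (3^4)^2 = 81^2 = 6561
3^9 = 3 * 3^8 = 3 * 6561 = 19683
3^18 = (3^9)^2 = 19683^2 = 387420489

Result: 387420489
Multiplications needed: 5 (5 lines after 3^1)

3^18 = 387420489. Using exponentiation by squaring, this requires 5 multiplications. The key idea: if the exponent is even, square the half-power; if odd, multiply by the base once.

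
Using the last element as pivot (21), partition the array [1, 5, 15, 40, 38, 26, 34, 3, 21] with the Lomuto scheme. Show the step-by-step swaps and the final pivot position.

Lomuto partition with pivot = 21:

Initial array: [1, 5, 15, 40, 38, 26, 34, 3, 21]

arr[0]=1 <= 21: swap with position 0, array becomes [1, 5, 15, 40, 38, 26, 34, 3, 21]
arr[1]=5 <= 21: swap with position 1, array becomes [1, 5, 15, 40, 38, 26, 34, 3, 21]
arr[2]=15 <= 21: swap with position 2, array becomes [1, 5, 15, 40, 38, 26, 34, 3, 21]
arr[3]=40 > 21: no swap
arr[4]=38 > 21: no swap
arr[5]=26 > 21: no swap
arr[6]=34 > 21: no swap
arr[7]=3 <= 21: swap with position 3, array becomes [1, 5, 15, 3, 38, 26, 34, 40, 21]

Place pivot at position 4: [1, 5, 15, 3, 21, 26, 34, 40, 38]
Pivot position: 4

After partitioning with pivot 21, the array becomes [1, 5, 15, 3, 21, 26, 34, 40, 38]. The pivot is placed at index 4. All elements to the left of the pivot are <= 21, and all elements to the right are > 21.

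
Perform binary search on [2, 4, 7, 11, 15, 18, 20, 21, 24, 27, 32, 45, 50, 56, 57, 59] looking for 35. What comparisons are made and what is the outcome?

Binary search for 35 in [2, 4, 7, 11, 15, 18, 20, 21, 24, 27, 32, 45, 50, 56, 57, 59]:

lo=0, hi=15, mid=7, arr[mid]=21 -> 21 < 35, search right half
lo=8, hi=15, mid=11, arr[mid]=45 -> 45 > 35, search left half
lo=8, hi=10, mid=9, arr[mid]=27 -> 27 < 35, search right half
lo=10, hi=10, mid=10, arr[mid]=32 -> 32 < 35, search right half
lo=11 > hi=10, target 35 not found

Binary search determines that 35 is not in the array after 4 comparisons. The search space was exhausted without finding the target.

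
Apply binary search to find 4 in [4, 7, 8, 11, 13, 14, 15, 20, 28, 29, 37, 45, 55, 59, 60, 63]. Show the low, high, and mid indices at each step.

Binary search for 4 in [4, 7, 8, 11, 13, 14, 15, 20, 28, 29, 37, 45, 55, 59, 60, 63]:

lo=0, hi=15, mid=7, arr[mid]=20 -> 20 > 4, search left half
lo=0, hi=6, mid=3, arr[mid]=11 -> 11 > 4, search left half
lo=0, hi=2, mid=1, arr[mid]=7 -> 7 > 4, search left half
lo=0, hi=0, mid=0, arr[mid]=4 -> Found target at index 0!

Binary search finds 4 at index 0 after 4 comparisons. The search repeatedly halves the search space by comparing with the middle element.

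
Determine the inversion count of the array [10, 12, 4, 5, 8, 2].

Finding inversions in [10, 12, 4, 5, 8, 2]:

(0, 2): arr[0]=10 > arr[2]=4
(0, 3): arr[0]=10 > arr[3]=5
(0, 4): arr[0]=10 > arr[4]=8
(0, 5): arr[0]=10 > arr[5]=2
(1, 2): arr[1]=12 > arr[2]=4
(1, 3): arr[1]=12 > arr[3]=5
(1, 4): arr[1]=12 > arr[4]=8
(1, 5): arr[1]=12 > arr[5]=2
(2, 5): arr[2]=4 > arr[5]=2
(3, 5): arr[3]=5 > arr[5]=2
(4, 5): arr[4]=8 > arr[5]=2

Total inversions: 11

The array has 11 inversion(s): (0,2), (0,3), (0,4), (0,5), (1,2), (1,3), (1,4), (1,5), (2,5), (3,5), (4,5). Each pair (i,j) satisfies i < j and arr[i] > arr[j].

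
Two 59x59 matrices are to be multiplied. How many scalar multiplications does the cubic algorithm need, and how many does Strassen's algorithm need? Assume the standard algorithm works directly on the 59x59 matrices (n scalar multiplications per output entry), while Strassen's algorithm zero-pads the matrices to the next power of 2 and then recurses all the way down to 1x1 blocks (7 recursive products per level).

Matrix multiplication for 59x59 matrices:

Strassen's algorithm requires power-of-2 dimensions. Pad 59x59 to 64x64 (next power of 2).

Standard algorithm: 59^3 = 205379 multiplications
Strassen's algorithm: 7^(log2(64)) = 7^6 = 117649 multiplications
Savings: 205379 - 117649 = 87730 multiplications

Standard: 205379 multiplications (59^3). Strassen: 117649 multiplications (7^6, after padding to 64x64). Strassen reduces 8 recursive multiplications to 7 at each level.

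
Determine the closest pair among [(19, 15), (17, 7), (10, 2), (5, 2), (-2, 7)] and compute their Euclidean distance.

Computing all pairwise distances among 5 points:

d((19, 15), (17, 7)) = 8.2462
d((19, 15), (10, 2)) = 15.8114
d((19, 15), (5, 2)) = 19.105
d((19, 15), (-2, 7)) = 22.4722
d((17, 7), (10, 2)) = 8.6023
d((17, 7), (5, 2)) = 13.0
d((17, 7), (-2, 7)) = 19.0
d((10, 2), (5, 2)) = 5.0 <-- minimum
d((10, 2), (-2, 7)) = 13.0
d((5, 2), (-2, 7)) = 8.6023

Closest pair: (10, 2) and (5, 2) with distance 5.0

The closest pair is (10, 2) and (5, 2) with Euclidean distance 5.0. For 5 points, brute-force pairwise comparison is shown above. For large n, the divide-and-conquer algorithm (sort by x, recurse on halves, check the dividing strip) achieves O(n log n).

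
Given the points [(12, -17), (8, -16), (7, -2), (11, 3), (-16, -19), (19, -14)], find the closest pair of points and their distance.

Computing all pairwise distances among 6 points:

d((12, -17), (8, -16)) = 4.1231 <-- minimum
d((12, -17), (7, -2)) = 15.8114
d((12, -17), (11, 3)) = 20.025
d((12, -17), (-16, -19)) = 28.0713
d((12, -17), (19, -14)) = 7.6158
d((8, -16), (7, -2)) = 14.0357
d((8, -16), (11, 3)) = 19.2354
d((8, -16), (-16, -19)) = 24.1868
d((8, -16), (19, -14)) = 11.1803
d((7, -2), (11, 3)) = 6.4031
d((7, -2), (-16, -19)) = 28.6007
d((7, -2), (19, -14)) = 16.9706
d((11, 3), (-16, -19)) = 34.8281
d((11, 3), (19, -14)) = 18.7883
d((-16, -19), (19, -14)) = 35.3553

Closest pair: (12, -17) and (8, -16) with distance 4.1231

The closest pair is (12, -17) and (8, -16) with Euclidean distance 4.1231. For 6 points, brute-force pairwise comparison is shown above. For large n, the divide-and-conquer algorithm (sort by x, recurse on halves, check the dividing strip) achieves O(n log n).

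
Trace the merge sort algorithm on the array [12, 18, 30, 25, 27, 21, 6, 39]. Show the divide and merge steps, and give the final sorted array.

Merge sort trace:

Split: [12, 18, 30, 25, 27, 21, 6, 39] -> [12, 18, 30, 25] and [27, 21, 6, 39]
  Split: [12, 18, 30, 25] -> [12, 18] and [30, 25]
    Split: [12, 18] -> [12] and [18]
    Merge: [12] + [18] -> [12, 18]
    Split: [30, 25] -> [30] and [25]
    Merge: [30] + [25] -> [25, 30]
  Merge: [12, 18] + [25, 30] -> [12, 18, 25, 30]
  Split: [27, 21, 6, 39] -> [27, 21] and [6, 39]
    Split: [27, 21] -> [27] and [21]
    Merge: [27] + [21] -> [21, 27]
    Split: [6, 39] -> [6] and [39]
    Merge: [6] + [39] -> [6, 39]
  Merge: [21, 27] + [6, 39] -> [6, 21, 27, 39]
Merge: [12, 18, 25, 30] + [6, 21, 27, 39] -> [6, 12, 18, 21, 25, 27, 30, 39]

Final sorted array: [6, 12, 18, 21, 25, 27, 30, 39]

The merge sort proceeds by recursively splitting the array and merging sorted halves.
After all merges, the sorted array is [6, 12, 18, 21, 25, 27, 30, 39].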